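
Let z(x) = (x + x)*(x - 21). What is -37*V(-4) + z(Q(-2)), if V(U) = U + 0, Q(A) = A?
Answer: 240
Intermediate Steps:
V(U) = U
z(x) = 2*x*(-21 + x) (z(x) = (2*x)*(-21 + x) = 2*x*(-21 + x))
-37*V(-4) + z(Q(-2)) = -37*(-4) + 2*(-2)*(-21 - 2) = 148 + 2*(-2)*(-23) = 148 + 92 = 240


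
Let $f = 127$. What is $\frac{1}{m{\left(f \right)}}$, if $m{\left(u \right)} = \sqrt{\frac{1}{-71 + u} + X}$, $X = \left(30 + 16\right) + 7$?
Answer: $\frac{2 \sqrt{41566}}{2969} \approx 0.13734$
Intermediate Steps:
$X = 53$ ($X = 46 + 7 = 53$)
$m{\left(u \right)} = \sqrt{53 + \frac{1}{-71 + u}}$ ($m{\left(u \right)} = \sqrt{\frac{1}{-71 + u} + 53} = \sqrt{53 + \frac{1}{-71 + u}}$)
$\frac{1}{m{\left(f \right)}} = \frac{1}{\sqrt{\frac{-3762 + 53 \cdot 127}{-71 + 127}}} = \frac{1}{\sqrt{\frac{-3762 + 6731}{56}}} = \frac{1}{\sqrt{\frac{1}{56} \cdot 2969}} = \frac{1}{\sqrt{\frac{2969}{56}}} = \frac{1}{\frac{1}{28} \sqrt{41566}} = \frac{2 \sqrt{41566}}{2969}$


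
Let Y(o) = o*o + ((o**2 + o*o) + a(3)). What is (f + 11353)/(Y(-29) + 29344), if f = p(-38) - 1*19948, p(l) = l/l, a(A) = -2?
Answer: -8594/31865 ≈ -0.26970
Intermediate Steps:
p(l) = 1
Y(o) = -2 + 3*o**2 (Y(o) = o*o + ((o**2 + o*o) - 2) = o**2 + ((o**2 + o**2) - 2) = o**2 + (2*o**2 - 2) = o**2 + (-2 + 2*o**2) = -2 + 3*o**2)
f = -19947 (f = 1 - 1*19948 = 1 - 19948 = -19947)
(f + 11353)/(Y(-29) + 29344) = (-19947 + 11353)/((-2 + 3*(-29)**2) + 29344) = -8594/((-2 + 3*841) + 29344) = -8594/((-2 + 2523) + 29344) = -8594/(2521 + 29344) = -8594/31865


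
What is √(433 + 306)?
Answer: √739 ≈ 27.185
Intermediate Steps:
√(433 + 306) = √739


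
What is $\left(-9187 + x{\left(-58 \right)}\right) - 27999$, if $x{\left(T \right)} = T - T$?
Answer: $-37186$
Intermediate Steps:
$x{\left(T \right)} = 0$
$\left(-9187 + x{\left(-58 \right)}\right) - 27999 = \left(-9187 + 0\right) - 27999 = -9187 - 27999 = -37186$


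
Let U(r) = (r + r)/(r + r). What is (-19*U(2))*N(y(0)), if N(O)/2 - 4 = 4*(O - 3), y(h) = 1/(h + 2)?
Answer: 228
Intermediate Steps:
y(h) = 1/(2 + h)
U(r) = 1 (U(r) = (2*r)/((2*r)) = (2*r)*(1/(2*r)) = 1)
N(O) = -16 + 8*O (N(O) = 8 + 2*(4*(O - 3)) = 8 + 2*(4*(-3 + O)) = 8 + 2*(-12 + 4*O) = 8 + (-24 + 8*O) = -16 + 8*O)
(-19*U(2))*N(y(0)) = (-19*1)*(-16 + 8/(2 + 0)) = -19*(-16 + 8/2) = -19*(-16 + 8*(½)) = -19*(-16 + 4) = -19*(-12) = 228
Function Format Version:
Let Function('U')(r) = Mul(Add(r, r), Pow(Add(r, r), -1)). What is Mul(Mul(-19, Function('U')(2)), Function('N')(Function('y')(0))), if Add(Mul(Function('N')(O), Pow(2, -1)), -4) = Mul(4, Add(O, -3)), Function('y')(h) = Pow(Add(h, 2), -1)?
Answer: 228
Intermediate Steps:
Function('y')(h) = Pow(Add(2, h), -1)
Function('U')(r) = 1 (Function('U')(r) = Mul(Mul(2, r), Pow(Mul(2, r), -1)) = Mul(Mul(2, r), Mul(Rational(1, 2), Pow(r, -1))) = 1)
Function('N')(O) = Add(-16, Mul(8, O)) (Function('N')(O) = Add(8, Mul(2, Mul(4, Add(O, -3)))) = Add(8, Mul(2, Mul(4, Add(-3, O)))) = Add(8, Mul(2, Add(-12, Mul(4, O)))) = Add(8, Add(-24, Mul(8, O))) = Add(-16, Mul(8, O)))
Mul(Mul(-19, Function('U')(2)), Function('N')(Function('y')(0))) = Mul(Mul(-19, 1), Add(-16, Mul(8, Pow(Add(2, 0), -1)))) = Mul(-19, Add(-16, Mul(8, Pow(2, -1)))) = Mul(-19, Add(-16, Mul(8, Rational(1, 2)))) = Mul(-19, Add(-16, 4)) = Mul(-19, -12) = 228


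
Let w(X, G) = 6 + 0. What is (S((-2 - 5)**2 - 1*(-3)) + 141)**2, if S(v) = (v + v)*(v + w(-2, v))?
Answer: 38105929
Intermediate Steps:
w(X, G) = 6
S(v) = 2*v*(6 + v) (S(v) = (v + v)*(v + 6) = (2*v)*(6 + v) = 2*v*(6 + v))
(S((-2 - 5)**2 - 1*(-3)) + 141)**2 = (2*((-2 - 5)**2 - 1*(-3))*(6 + ((-2 - 5)**2 - 1*(-3))) + 141)**2 = (2*((-7)**2 + 3)*(6 + ((-7)**2 + 3)) + 141)**2 = (2*(49 + 3)*(6 + (49 + 3)) + 141)**2 = (2*52*(6 + 52) + 141)**2 = (2*52*58 + 141)**2 = (6032 + 141)**2 = 6173**2 = 38105929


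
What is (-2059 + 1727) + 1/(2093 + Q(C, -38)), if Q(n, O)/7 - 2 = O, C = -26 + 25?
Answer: -611211/1841 ≈ -332.00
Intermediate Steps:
C = -1
Q(n, O) = 14 + 7*O
(-2059 + 1727) + 1/(2093 + Q(C, -38)) = (-2059 + 1727) + 1/(2093 + (14 + 7*(-38))) = -332 + 1/(2093 + (14 - 266)) = -332 + 1/(2093 - 252) = -332 + 1/1841 = -611211/1841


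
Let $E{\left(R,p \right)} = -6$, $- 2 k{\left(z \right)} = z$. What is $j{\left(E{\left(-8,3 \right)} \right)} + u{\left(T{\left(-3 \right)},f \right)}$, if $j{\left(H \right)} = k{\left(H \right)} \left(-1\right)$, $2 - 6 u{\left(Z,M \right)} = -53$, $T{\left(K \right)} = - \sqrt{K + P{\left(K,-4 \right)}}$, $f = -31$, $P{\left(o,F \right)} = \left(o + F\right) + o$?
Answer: $\frac{37}{6} \approx 6.1667$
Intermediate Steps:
$k{\left(z \right)} = - \frac{z}{2}$
$P{\left(o,F \right)} = F + 2 o$ ($P{\left(o,F \right)} = \left(F + o\right) + o = F + 2 o$)
$T{\left(K \right)} = - \sqrt{-4 + 3 K}$ ($T{\left(K \right)} = - \sqrt{K + \left(-4 + 2 K\right)} = - \sqrt{-4 + 3 K}$)
$u{\left(Z,M \right)} = \frac{55}{6}$ ($u{\left(Z,M \right)} = \frac{1}{3} - - \frac{53}{6} = \frac{1}{3} + \frac{53}{6} = \frac{55}{6}$)
$j{\left(H \right)} = \frac{H}{2}$ ($j{\left(H \right)} = - \frac{H}{2} \left(-1\right) = \frac{H}{2}$)
$j{\left(E{\left(-8,3 \right)} \right)} + u{\left(T{\left(-3 \right)},f \right)} = \frac{1}{2} \left(-6\right) + \frac{55}{6} = -3 + \frac{55}{6} = \frac{37}{6}$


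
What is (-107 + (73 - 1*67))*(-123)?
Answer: 12423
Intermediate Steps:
(-107 + (73 - 1*67))*(-123) = (-107 + (73 - 67))*(-123) = (-107 + 6)*(-123) = -101*(-123) = 12423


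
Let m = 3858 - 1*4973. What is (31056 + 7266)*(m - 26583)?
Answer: -1061442756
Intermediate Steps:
m = -1115 (m = 3858 - 4973 = -1115)
(31056 + 7266)*(m - 26583) = (31056 + 7266)*(-1115 - 26583) = 38322*(-27698) = -1061442756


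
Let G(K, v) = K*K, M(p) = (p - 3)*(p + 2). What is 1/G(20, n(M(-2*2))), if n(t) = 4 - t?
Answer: 1/400 ≈ 0.0025000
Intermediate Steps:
M(p) = (-3 + p)*(2 + p)
G(K, v) = K²
1/G(20, n(M(-2*2))) = 1/(20²) = 1/400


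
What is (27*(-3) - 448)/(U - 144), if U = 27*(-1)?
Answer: 529/171 ≈ 3.0936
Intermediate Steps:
U = -27
(27*(-3) - 448)/(U - 144) = (27*(-3) - 448)/(-27 - 144) = (-81 - 448)/(-171) = -529*(-1/171) = 529/171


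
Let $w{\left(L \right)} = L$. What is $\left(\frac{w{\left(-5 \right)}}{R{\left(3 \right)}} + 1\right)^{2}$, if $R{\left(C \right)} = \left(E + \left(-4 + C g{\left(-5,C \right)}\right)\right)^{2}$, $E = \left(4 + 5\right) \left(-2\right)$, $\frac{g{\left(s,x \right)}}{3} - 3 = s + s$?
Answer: $\frac{2085136}{2088025} \approx 0.99862$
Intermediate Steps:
$g{\left(s,x \right)} = 9 + 6 s$ ($g{\left(s,x \right)} = 9 + 3 \left(s + s\right) = 9 + 3 \cdot 2 s = 9 + 6 s$)
$E = -18$ ($E = 9 \left(-2\right) = -18$)
$R{\left(C \right)} = \left(-22 - 21 C\right)^{2}$ ($R{\left(C \right)} = \left(-18 + \left(-4 + C \left(9 + 6 \left(-5\right)\right)\right)\right)^{2} = \left(-18 + \left(-4 + C \left(9 - 30\right)\right)\right)^{2} = \left(-18 + \left(-4 + C \left(-21\right)\right)\right)^{2} = \left(-18 - \left(4 + 21 C\right)\right)^{2} = \left(-22 - 21 C\right)^{2}$)
$\left(\frac{w{\left(-5 \right)}}{R{\left(3 \right)}} + 1\right)^{2} = \left(- \frac{5}{\left(22 + 21 \cdot 3\right)^{2}} + 1\right)^{2} = \left(- \frac{5}{\left(22 + 63\right)^{2}} + 1\right)^{2} = \left(- \frac{5}{85^{2}} + 1\right)^{2} = \left(- \frac{5}{7225} + 1\right)^{2} = \left(\left(-5\right) \frac{1}{7225} + 1\right)^{2} = \left(- \frac{1}{1445} + 1\right)^{2} = \left(\frac{1444}{1445}\right)^{2} = \frac{2085136}{2088025}$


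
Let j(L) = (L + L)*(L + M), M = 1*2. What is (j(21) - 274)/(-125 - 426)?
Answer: -692/551 ≈ -1.2559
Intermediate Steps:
M = 2
j(L) = 2*L*(2 + L) (j(L) = (L + L)*(L + 2) = (2*L)*(2 + L) = 2*L*(2 + L))
(j(21) - 274)/(-125 - 426) = (2*21*(2 + 21) - 274)/(-125 - 426) = (2*21*23 - 274)/(-551) = (966 - 274)*(-1/551) = 692*(-1/551) = -692/551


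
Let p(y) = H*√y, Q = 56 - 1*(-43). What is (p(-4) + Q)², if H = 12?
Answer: 9225 + 4752*I ≈ 9225.0 + 4752.0*I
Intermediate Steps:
Q = 99 (Q = 56 + 43 = 99)
p(y) = 12*√y
(p(-4) + Q)² = (12*√(-4) + 99)² = (12*(2*I) + 99)² = (24*I + 99)² = (99 + 24*I)²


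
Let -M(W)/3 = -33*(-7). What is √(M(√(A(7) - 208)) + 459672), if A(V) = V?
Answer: √458979 ≈ 677.48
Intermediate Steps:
M(W) = -693 (M(W) = -(-99)*(-7) = -3*231 = -693)
√(M(√(A(7) - 208)) + 459672) = √(-693 + 459672) = √458979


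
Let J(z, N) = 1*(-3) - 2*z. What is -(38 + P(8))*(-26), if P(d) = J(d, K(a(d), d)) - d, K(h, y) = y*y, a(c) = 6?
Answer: 286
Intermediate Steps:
K(h, y) = y²
J(z, N) = -3 - 2*z
P(d) = -3 - 3*d (P(d) = (-3 - 2*d) - d = -3 - 3*d)
-(38 + P(8))*(-26) = -(38 + (-3 - 3*8))*(-26) = -(38 + (-3 - 24))*(-26) = -(38 - 27)*(-26) = -11*(-26) = -1*(-286) = 286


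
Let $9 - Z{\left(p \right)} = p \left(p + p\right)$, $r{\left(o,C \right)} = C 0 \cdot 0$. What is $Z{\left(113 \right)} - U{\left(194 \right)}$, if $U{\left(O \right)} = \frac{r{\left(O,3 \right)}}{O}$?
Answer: $-25529$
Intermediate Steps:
$r{\left(o,C \right)} = 0$ ($r{\left(o,C \right)} = 0 \cdot 0 = 0$)
$Z{\left(p \right)} = 9 - 2 p^{2}$ ($Z{\left(p \right)} = 9 - p \left(p + p\right) = 9 - p 2 p = 9 - 2 p^{2}$)
$U{\left(O \right)} = 0$ ($U{\left(O \right)} = \frac{0}{O} = 0$)
$Z{\left(113 \right)} - U{\left(194 \right)} = \left(9 - 2 \cdot 113^{2}\right) - 0 = \left(9 - 25538\right) + 0 = -25529 + 0 = -25529$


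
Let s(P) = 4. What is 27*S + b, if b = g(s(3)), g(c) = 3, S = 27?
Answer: 732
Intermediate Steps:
b = 3
27*S + b = 27*27 + 3 = 729 + 3 = 732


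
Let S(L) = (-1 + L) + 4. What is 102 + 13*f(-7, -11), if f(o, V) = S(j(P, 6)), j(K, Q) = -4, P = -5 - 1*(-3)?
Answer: 89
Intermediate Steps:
P = -2 (P = -5 + 3 = -2)
S(L) = 3 + L
f(o, V) = -1 (f(o, V) = 3 - 4 = -1)
102 + 13*f(-7, -11) = 102 + 13*(-1) = 102 - 13 = 89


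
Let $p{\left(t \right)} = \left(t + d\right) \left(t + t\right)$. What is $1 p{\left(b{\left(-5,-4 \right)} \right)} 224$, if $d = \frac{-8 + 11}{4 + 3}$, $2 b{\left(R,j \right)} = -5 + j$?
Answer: $8208$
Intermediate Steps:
$b{\left(R,j \right)} = - \frac{5}{2} + \frac{j}{2}$ ($b{\left(R,j \right)} = \frac{-5 + j}{2} = - \frac{5}{2} + \frac{j}{2}$)
$d = \frac{3}{7} \approx 0.42857$
$p{\left(t \right)} = 2 t \left(\frac{3}{7} + t\right)$ ($p{\left(t \right)} = \left(t + \frac{3}{7}\right) \left(t + t\right) = \left(\frac{3}{7} + t\right) 2 t = 2 t \left(\frac{3}{7} + t\right)$)
$1 p{\left(b{\left(-5,-4 \right)} \right)} 224 = 1 \frac{2 \left(- \frac{5}{2} + \frac{1}{2} \left(-4\right)\right) \left(3 + 7 \left(- \frac{5}{2} + \frac{1}{2} \left(-4\right)\right)\right)}{7} \cdot 224 = 1 \frac{2 \left(- \frac{5}{2} - 2\right) \left(3 + 7 \left(- \frac{5}{2} - 2\right)\right)}{7} \cdot 224 = 1 \cdot \frac{2}{7} \left(- \frac{9}{2}\right) \left(3 + 7 \left(- \frac{9}{2}\right)\right) 224 = 1 \cdot \frac{2}{7} \left(- \frac{9}{2}\right) \left(3 - \frac{63}{2}\right) 224 = 1 \cdot \frac{2}{7} \left(- \frac{9}{2}\right) \left(- \frac{57}{2}\right) 224 = 1 \cdot \frac{513}{14} \cdot 224 = \frac{513}{14} \cdot 224 = 8208$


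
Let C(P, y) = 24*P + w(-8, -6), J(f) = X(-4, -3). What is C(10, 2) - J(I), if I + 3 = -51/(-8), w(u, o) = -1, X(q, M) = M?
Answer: 242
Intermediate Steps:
I = 27/8 (I = -3 - 51/(-8) = -3 - 51*(-⅛) = -3 + 51/8 = 27/8 ≈ 3.3750)
J(f) = -3
C(P, y) = -1 + 24*P (C(P, y) = 24*P - 1 = -1 + 24*P)
C(10, 2) - J(I) = (-1 + 24*10) - 1*(-3) = (-1 + 240) + 3 = 239 + 3 = 242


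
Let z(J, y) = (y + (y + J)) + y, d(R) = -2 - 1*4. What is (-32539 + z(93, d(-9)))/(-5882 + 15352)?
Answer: -16232/4735 ≈ -3.4281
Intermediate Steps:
d(R) = -6 (d(R) = -2 - 4 = -6)
z(J, y) = J + 3*y (z(J, y) = (y + (J + y)) + y = (J + 2*y) + y = J + 3*y)
(-32539 + z(93, d(-9)))/(-5882 + 15352) = (-32539 + (93 + 3*(-6)))/(-5882 + 15352) = (-32539 + (93 - 18))/9470 = (-32539 + 75)*(1/9470) = -32464*1/9470 = -16232/4735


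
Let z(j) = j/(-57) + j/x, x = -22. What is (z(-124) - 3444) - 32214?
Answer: -22352668/627 ≈ -35650.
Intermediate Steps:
z(j) = -79*j/1254 (z(j) = j/(-57) + j/(-22) = j*(-1/57) + j*(-1/22) = -j/57 - j/22 = -79*j/1254)
(z(-124) - 3444) - 32214 = (-79/1254*(-124) - 3444) - 32214 = (4898/627 - 3444) - 32214 = -2154490/627 - 32214 = -22352668/627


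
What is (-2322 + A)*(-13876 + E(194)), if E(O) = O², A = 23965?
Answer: 514237680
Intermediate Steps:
(-2322 + A)*(-13876 + E(194)) = (-2322 + 23965)*(-13876 + 194²) = 21643*(-13876 + 37636) = 21643*23760 = 514237680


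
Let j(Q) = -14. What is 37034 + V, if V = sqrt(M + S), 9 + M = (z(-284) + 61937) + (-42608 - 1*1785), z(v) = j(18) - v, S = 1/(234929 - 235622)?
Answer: 37034 + 4*sqrt(59380783)/231 ≈ 37167.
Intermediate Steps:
S = -1/693 (S = 1/(-693) = -1/693 ≈ -0.0014430)
z(v) = -14 - v
M = 17805 (M = -9 + (((-14 - 1*(-284)) + 61937) + (-42608 - 1*1785)) = -9 + (((-14 + 284) + 61937) + (-42608 - 1785)) = -9 + ((270 + 61937) - 44393) = -9 + (62207 - 44393) = -9 + 17814 = 17805)
V = 4*sqrt(59380783)/231 (V = sqrt(17805 - 1/693) = sqrt(12338864/693) = 4*sqrt(59380783)/231 ≈ 133.44)
37034 + V = 37034 + 4*sqrt(59380783)/231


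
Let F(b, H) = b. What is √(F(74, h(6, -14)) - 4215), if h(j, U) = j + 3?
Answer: I*√4141 ≈ 64.351*I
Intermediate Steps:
h(j, U) = 3 + j
√(F(74, h(6, -14)) - 4215) = √(74 - 4215) = √(-4141) = I*√4141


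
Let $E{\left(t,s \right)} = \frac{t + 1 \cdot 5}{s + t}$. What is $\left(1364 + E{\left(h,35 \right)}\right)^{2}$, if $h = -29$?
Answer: $1849600$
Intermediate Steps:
$E{\left(t,s \right)} = \frac{5 + t}{s + t}$ ($E{\left(t,s \right)} = \frac{t + 5}{s + t} = \frac{5 + t}{s + t}$)
$\left(1364 + E{\left(h,35 \right)}\right)^{2} = \left(1364 + \frac{5 - 29}{35 - 29}\right)^{2} = \left(1364 + \frac{1}{6} \left(-24\right)\right)^{2} = \left(1364 - 4\right)^{2} = 1360^{2} = 1849600$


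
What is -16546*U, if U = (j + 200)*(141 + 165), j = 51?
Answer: -1270832076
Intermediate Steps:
U = 76806 (U = (51 + 200)*(141 + 165) = 251*306 = 76806)
-16546*U = -16546*76806 = -1270832076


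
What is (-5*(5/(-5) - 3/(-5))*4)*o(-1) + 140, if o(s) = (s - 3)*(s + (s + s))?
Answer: 236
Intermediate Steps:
o(s) = 3*s*(-3 + s) (o(s) = (-3 + s)*(s + 2*s) = (-3 + s)*(3*s) = 3*s*(-3 + s))
(-5*(5/(-5) - 3/(-5))*4)*o(-1) + 140 = (-5*(5/(-5) - 3/(-5))*4)*(3*(-1)*(-3 - 1)) + 140 = (-5*(5*(-1/5) - 3*(-1/5))*4)*(3*(-1)*(-4)) + 140 = (-5*(-1 + 3/5)*4)*12 + 140 = (-5*(-2/5)*4)*12 + 140 = (2*4)*12 + 140 = 8*12 + 140 = 96 + 140 = 236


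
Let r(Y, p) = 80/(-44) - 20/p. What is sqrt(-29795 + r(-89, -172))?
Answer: 4*I*sqrt(416649145)/473 ≈ 172.62*I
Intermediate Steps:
r(Y, p) = -20/11 - 20/p (r(Y, p) = 80*(-1/44) - 20/p = -20/11 - 20/p)
sqrt(-29795 + r(-89, -172)) = sqrt(-29795 + (-20/11 - 20/(-172))) = sqrt(-29795 + (-20/11 - 20*(-1/172))) = sqrt(-29795 + (-20/11 + 5/43)) = sqrt(-29795 - 805/473) = sqrt(-14093840/473) = 4*I*sqrt(416649145)/473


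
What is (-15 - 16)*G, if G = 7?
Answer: -217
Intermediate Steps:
(-15 - 16)*G = (-15 - 16)*7 = -31*7 = -217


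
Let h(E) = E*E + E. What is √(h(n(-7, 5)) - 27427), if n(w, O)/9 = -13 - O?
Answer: I*√1345 ≈ 36.674*I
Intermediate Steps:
n(w, O) = -117 - 9*O (n(w, O) = 9*(-13 - O) = -117 - 9*O)
h(E) = E + E² (h(E) = E² + E = E + E²)
√(h(n(-7, 5)) - 27427) = √((-117 - 9*5)*(1 + (-117 - 9*5)) - 27427) = √((-117 - 45)*(1 + (-117 - 45)) - 27427) = √(-162*(1 - 162) - 27427) = √(-162*(-161) - 27427) = √(26082 - 27427) = √(-1345) = I*√1345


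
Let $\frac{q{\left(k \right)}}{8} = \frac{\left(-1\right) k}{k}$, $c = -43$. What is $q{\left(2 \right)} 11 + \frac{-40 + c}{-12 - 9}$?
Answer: $- \frac{1765}{21} \approx -84.048$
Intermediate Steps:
$q{\left(k \right)} = -8$ ($q{\left(k \right)} = 8 \frac{\left(-1\right) k}{k} = 8 \left(-1\right) = -8$)
$q{\left(2 \right)} 11 + \frac{-40 + c}{-12 - 9} = \left(-8\right) 11 + \frac{-40 - 43}{-12 - 9} = -88 - \frac{83}{-21} = -88 - - \frac{83}{21} = -88 + \frac{83}{21} = - \frac{1765}{21}$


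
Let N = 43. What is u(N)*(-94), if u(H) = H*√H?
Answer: -4042*√43 ≈ -26505.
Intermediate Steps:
u(H) = H^(3/2)
u(N)*(-94) = 43^(3/2)*(-94) = (43*√43)*(-94) = -4042*√43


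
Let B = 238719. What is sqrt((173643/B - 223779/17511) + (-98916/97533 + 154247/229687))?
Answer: I*sqrt(882244816284541965019183579772264523)/266795694205569789 ≈ 3.5206*I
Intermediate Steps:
sqrt((173643/B - 223779/17511) + (-98916/97533 + 154247/229687)) = sqrt((173643/238719 - 223779/17511) + (-98916/97533 + 154247/229687)) = sqrt((173643*(1/238719) - 223779*1/17511) + (-98916*1/97533 + 154247*(1/229687))) = sqrt((57881/79573 - 74593/5837) + (-32972/32511 + 154247/229687)) = sqrt(-430595184/35728277 - 2558515547/7467354057) = sqrt(-3306818046339084007/266795694205569789) = I*sqrt(882244816284541965019183579772264523)/266795694205569789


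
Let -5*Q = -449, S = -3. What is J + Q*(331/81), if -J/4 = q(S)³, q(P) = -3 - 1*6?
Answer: 1329599/405 ≈ 3283.0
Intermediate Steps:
q(P) = -9 (q(P) = -3 - 6 = -9)
Q = 449/5 (Q = -⅕*(-449) = 449/5 ≈ 89.800)
J = 2916 (J = -4*(-9)³ = -4*(-729) = 2916)
J + Q*(331/81) = 2916 + 449*(331/81)/5 = 2916 + 449*(331*(1/81))/5 = 2916 + (449/5)*(331/81) = 2916 + 148619/405 = 1329599/405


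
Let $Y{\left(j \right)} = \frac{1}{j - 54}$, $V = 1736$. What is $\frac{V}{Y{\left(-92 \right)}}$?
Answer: $-253456$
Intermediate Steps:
$Y{\left(j \right)} = \frac{1}{-54 + j}$
$\frac{V}{Y{\left(-92 \right)}} = \frac{1736}{\frac{1}{-54 - 92}} = \frac{1736}{\frac{1}{-146}} = \frac{1736}{- \frac{1}{146}} = 1736 \left(-146\right) = -253456$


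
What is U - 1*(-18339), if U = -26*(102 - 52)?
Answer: 17039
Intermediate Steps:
U = -1300 (U = -26*50 = -1300)
U - 1*(-18339) = -1300 - 1*(-18339) = -1300 + 18339 = 17039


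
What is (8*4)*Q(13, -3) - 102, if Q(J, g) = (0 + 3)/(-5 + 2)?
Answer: -134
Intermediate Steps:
Q(J, g) = -1 (Q(J, g) = 3/(-3) = 3*(-⅓) = -1)
(8*4)*Q(13, -3) - 102 = (8*4)*(-1) - 102 = 32*(-1) - 102 = -32 - 102 = -134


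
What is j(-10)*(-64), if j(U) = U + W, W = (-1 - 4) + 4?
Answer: 704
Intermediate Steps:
W = -1 (W = -5 + 4 = -1)
j(U) = -1 + U (j(U) = U - 1 = -1 + U)
j(-10)*(-64) = (-1 - 10)*(-64) = -11*(-64) = 704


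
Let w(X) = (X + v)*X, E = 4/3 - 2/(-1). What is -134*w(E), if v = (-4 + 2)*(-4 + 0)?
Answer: -45560/9 ≈ -5062.2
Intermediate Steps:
v = 8 (v = -2*(-4) = 8)
E = 10/3 (E = 4*(⅓) - 2*(-1) = 4/3 + 2 = 10/3 ≈ 3.3333)
w(X) = X*(8 + X) (w(X) = (X + 8)*X = (8 + X)*X = X*(8 + X))
-134*w(E) = -1340*(8 + 10/3)/3 = -1340*34/(3*3) = -134*340/9 = -45560/9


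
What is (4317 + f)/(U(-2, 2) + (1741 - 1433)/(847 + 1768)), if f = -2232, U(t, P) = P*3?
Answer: 5452275/15998 ≈ 340.81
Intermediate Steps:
U(t, P) = 3*P
(4317 + f)/(U(-2, 2) + (1741 - 1433)/(847 + 1768)) = (4317 - 2232)/(3*2 + (1741 - 1433)/(847 + 1768)) = 2085/(6 + 308/2615) = 2085/(15998/2615) = 2085*(2615/15998) = 5452275/15998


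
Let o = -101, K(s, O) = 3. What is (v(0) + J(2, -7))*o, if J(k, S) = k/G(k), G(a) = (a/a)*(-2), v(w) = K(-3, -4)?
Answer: -202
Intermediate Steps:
v(w) = 3
G(a) = -2 (G(a) = 1*(-2) = -2)
J(k, S) = -k/2 (J(k, S) = k/(-2) = k*(-½) = -k/2)
(v(0) + J(2, -7))*o = (3 - ½*2)*(-101) = (3 - 1)*(-101) = 2*(-101) = -202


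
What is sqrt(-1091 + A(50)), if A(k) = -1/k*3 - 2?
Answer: I*sqrt(109306)/10 ≈ 33.061*I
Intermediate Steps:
A(k) = -2 - 3/k (A(k) = -3/k - 2 = -2 - 3/k)
sqrt(-1091 + A(50)) = sqrt(-1091 + (-2 - 3/50)) = sqrt(-1091 - 103/50) = sqrt(-54653/50) = I*sqrt(109306)/10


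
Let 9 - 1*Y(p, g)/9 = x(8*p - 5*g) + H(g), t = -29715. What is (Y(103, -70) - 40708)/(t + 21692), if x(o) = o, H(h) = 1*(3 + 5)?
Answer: 51265/8023 ≈ 6.3898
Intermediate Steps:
H(h) = 8 (H(h) = 1*8 = 8)
Y(p, g) = 9 - 72*p + 45*g (Y(p, g) = 81 - 9*((8*p - 5*g) + 8) = 81 - 9*((-5*g + 8*p) + 8) = 81 - 9*(8 - 5*g + 8*p) = 81 + (-72 - 72*p + 45*g) = 9 - 72*p + 45*g)
(Y(103, -70) - 40708)/(t + 21692) = ((9 - 72*103 + 45*(-70)) - 40708)/(-29715 + 21692) = ((9 - 7416 - 3150) - 40708)/(-8023) = (-10557 - 40708)*(-1/8023) = -51265*(-1/8023) = 51265/8023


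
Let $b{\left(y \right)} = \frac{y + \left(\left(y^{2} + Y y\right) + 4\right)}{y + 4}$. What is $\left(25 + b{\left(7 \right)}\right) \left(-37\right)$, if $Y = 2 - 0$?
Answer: $- \frac{12913}{11} \approx -1173.9$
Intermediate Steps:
$Y = 2$ ($Y = 2 + 0 = 2$)
$b{\left(y \right)} = \frac{4 + y^{2} + 3 y}{4 + y}$ ($b{\left(y \right)} = \frac{y + \left(\left(y^{2} + 2 y\right) + 4\right)}{y + 4} = \frac{y + \left(4 + y^{2} + 2 y\right)}{4 + y} = \frac{4 + y^{2} + 3 y}{4 + y}$)
$\left(25 + b{\left(7 \right)}\right) \left(-37\right) = \left(25 + \frac{4 + 7^{2} + 3 \cdot 7}{4 + 7}\right) \left(-37\right) = \left(25 + \frac{4 + 49 + 21}{11}\right) \left(-37\right) = \left(25 + \frac{1}{11} \cdot 74\right) \left(-37\right) = \left(25 + \frac{74}{11}\right) \left(-37\right) = \frac{349}{11} \left(-37\right) = - \frac{12913}{11}$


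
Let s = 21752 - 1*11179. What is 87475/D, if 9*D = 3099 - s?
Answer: -787275/7474 ≈ -105.34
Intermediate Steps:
s = 10573 (s = 21752 - 11179 = 10573)
D = -7474/9 (D = (3099 - 1*10573)/9 = (3099 - 10573)/9 = (⅑)*(-7474) = -7474/9 ≈ -830.44)
87475/D = 87475/(-7474/9) = 87475*(-9/7474) = -787275/7474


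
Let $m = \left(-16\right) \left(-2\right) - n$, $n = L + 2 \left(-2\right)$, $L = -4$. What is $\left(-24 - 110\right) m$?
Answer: $-5360$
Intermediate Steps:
$n = -8$ ($n = -4 + 2 \left(-2\right) = -4 - 4 = -8$)
$m = 40$ ($m = \left(-16\right) \left(-2\right) - -8 = 32 + 8 = 40$)
$\left(-24 - 110\right) m = \left(-24 - 110\right) 40 = \left(-134\right) 40 = -5360$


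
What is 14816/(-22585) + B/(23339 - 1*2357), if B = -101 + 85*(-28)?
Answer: -122300899/157959490 ≈ -0.77425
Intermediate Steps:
B = -2481 (B = -101 - 2380 = -2481)
14816/(-22585) + B/(23339 - 1*2357) = 14816/(-22585) - 2481/(23339 - 1*2357) = 14816*(-1/22585) - 2481/(23339 - 2357) = -14816/22585 - 2481/20982 = -14816/22585 - 2481*1/20982 = -14816/22585 - 827/6994 = -122300899/157959490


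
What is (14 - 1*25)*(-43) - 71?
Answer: 402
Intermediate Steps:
(14 - 1*25)*(-43) - 71 = (14 - 25)*(-43) - 71 = -11*(-43) - 71 = 473 - 71 = 402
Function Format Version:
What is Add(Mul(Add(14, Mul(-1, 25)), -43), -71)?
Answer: 402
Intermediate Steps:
Add(Mul(Add(14, Mul(-1, 25)), -43), -71) = Add(Mul(Add(14, -25), -43), -71) = Add(Mul(-11, -43), -71) = Add(473, -71) = 402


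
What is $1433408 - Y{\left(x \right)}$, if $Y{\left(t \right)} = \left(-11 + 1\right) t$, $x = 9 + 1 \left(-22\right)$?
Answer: $1433278$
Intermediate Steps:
$x = -13$ ($x = 9 - 22 = -13$)
$Y{\left(t \right)} = - 10 t$
$1433408 - Y{\left(x \right)} = 1433408 - \left(-10\right) \left(-13\right) = 1433408 - 130 = 1433278$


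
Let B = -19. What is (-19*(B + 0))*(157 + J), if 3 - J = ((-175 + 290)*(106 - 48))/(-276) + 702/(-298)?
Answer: 60197111/894 ≈ 67335.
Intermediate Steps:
J = 26393/894 (J = 3 - (((-175 + 290)*(106 - 48))/(-276) + 702/(-298)) = 3 - ((115*58)*(-1/276) + 702*(-1/298)) = 3 - (6670*(-1/276) - 351/149) = 3 - (-145/6 - 351/149) = 3 - 1*(-23711/894) = 3 + 23711/894 = 26393/894 ≈ 29.522)
(-19*(B + 0))*(157 + J) = (-19*(-19 + 0))*(157 + 26393/894) = -19*(-19)*(166751/894) = 361*(166751/894) = 60197111/894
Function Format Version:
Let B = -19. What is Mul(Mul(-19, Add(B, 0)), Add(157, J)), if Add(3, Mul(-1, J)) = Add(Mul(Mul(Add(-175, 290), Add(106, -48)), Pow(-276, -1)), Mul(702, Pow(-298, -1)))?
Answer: Rational(60197111, 894) ≈ 67335.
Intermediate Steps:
J = Rational(26393, 894) (J = Add(3, Mul(-1, Add(Mul(Mul(Add(-175, 290), Add(106, -48)), Pow(-276, -1)), Mul(702, Pow(-298, -1))))) = Add(3, Mul(-1, Add(Mul(Mul(115, 58), Rational(-1, 276)), Mul(702, Rational(-1, 298))))) = Add(3, Mul(-1, Add(Mul(6670, Rational(-1, 276)), Rational(-351, 149)))) = Add(3, Mul(-1, Add(Rational(-145, 6), Rational(-351, 149)))) = Add(3, Mul(-1, Rational(-23711, 894))) = Add(3, Rational(23711, 894)) = Rational(26393, 894) ≈ 29.522)
Mul(Mul(-19, Add(B, 0)), Add(157, J)) = Mul(Mul(-19, Add(-19, 0)), Add(157, Rational(26393, 894))) = Mul(Mul(-19, -19), Rational(166751, 894)) = Mul(361, Rational(166751, 894)) = Rational(60197111, 894)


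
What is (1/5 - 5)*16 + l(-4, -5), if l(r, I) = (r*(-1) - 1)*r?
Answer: -444/5 ≈ -88.800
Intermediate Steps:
l(r, I) = r*(-1 - r) (l(r, I) = (-r - 1)*r = (-1 - r)*r = r*(-1 - r))
(1/5 - 5)*16 + l(-4, -5) = (1/5 - 5)*16 - 1*(-4)*(1 - 4) = (⅕ - 5)*16 - 1*(-4)*(-3) = -24/5*16 - 12 = -384/5 - 12 = -444/5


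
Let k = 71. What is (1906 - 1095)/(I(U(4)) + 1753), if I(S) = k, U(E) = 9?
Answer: 811/1824 ≈ 0.44463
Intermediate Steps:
I(S) = 71
(1906 - 1095)/(I(U(4)) + 1753) = (1906 - 1095)/(71 + 1753) = 811/1824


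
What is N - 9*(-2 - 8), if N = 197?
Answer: 287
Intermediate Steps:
N - 9*(-2 - 8) = 197 - 9*(-2 - 8) = 197 - 9*(-10) = 197 + 90 = 287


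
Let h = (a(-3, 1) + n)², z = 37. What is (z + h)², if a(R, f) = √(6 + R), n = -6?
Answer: 6208 - 1824*√3 ≈ 3048.7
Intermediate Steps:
h = (-6 + √3)² (h = (√(6 - 3) - 6)² = (√3 - 6)² = (-6 + √3)² ≈ 18.215)
(z + h)² = (37 + (6 - √3)²)²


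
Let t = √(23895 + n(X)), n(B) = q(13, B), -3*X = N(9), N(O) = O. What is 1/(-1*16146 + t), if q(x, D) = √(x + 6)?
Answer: -1/(16146 - √(23895 + √19)) ≈ -6.2534e-5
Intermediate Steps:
X = -3 (X = -⅓*9 = -3)
q(x, D) = √(6 + x)
n(B) = √19 (n(B) = √(6 + 13) = √19)
t = √(23895 + √19) ≈ 154.59
1/(-1*16146 + t) = 1/(-1*16146 + √(23895 + √19)) = 1/(-16146 + √(23895 + √19))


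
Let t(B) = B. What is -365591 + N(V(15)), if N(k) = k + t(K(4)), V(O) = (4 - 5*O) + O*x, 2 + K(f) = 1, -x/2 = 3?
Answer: -365753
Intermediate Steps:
x = -6 (x = -2*3 = -6)
K(f) = -1 (K(f) = -2 + 1 = -1)
V(O) = 4 - 11*O (V(O) = (4 - 5*O) + O*(-6) = (4 - 5*O) - 6*O = 4 - 11*O)
N(k) = -1 + k (N(k) = k - 1 = -1 + k)
-365591 + N(V(15)) = -365591 + (-1 + (4 - 11*15)) = -365591 + (-1 + (4 - 165)) = -365591 + (-1 - 161) = -365591 - 162 = -365753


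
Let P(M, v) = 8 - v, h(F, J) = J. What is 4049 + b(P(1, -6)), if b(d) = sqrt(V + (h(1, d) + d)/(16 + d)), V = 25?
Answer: 4049 + sqrt(5835)/15 ≈ 4054.1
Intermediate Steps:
b(d) = sqrt(25 + 2*d/(16 + d)) (b(d) = sqrt(25 + (d + d)/(16 + d)) = sqrt(25 + (2*d)/(16 + d)) = sqrt(25 + 2*d/(16 + d)))
4049 + b(P(1, -6)) = 4049 + sqrt((400 + 27*(8 - 1*(-6)))/(16 + (8 - 1*(-6)))) = 4049 + sqrt((400 + 27*(8 + 6))/(16 + (8 + 6))) = 4049 + sqrt((400 + 27*14)/(16 + 14)) = 4049 + sqrt((400 + 378)/30) = 4049 + sqrt((1/30)*778) = 4049 + sqrt(389/15) = 4049 + sqrt(5835)/15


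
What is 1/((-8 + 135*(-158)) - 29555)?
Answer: -1/50893 ≈ -1.9649e-5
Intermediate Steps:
1/((-8 + 135*(-158)) - 29555) = 1/((-8 - 21330) - 29555) = 1/(-21338 - 29555) = 1/(-50893) = -1/50893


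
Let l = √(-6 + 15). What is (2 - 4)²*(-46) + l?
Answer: -181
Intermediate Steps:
l = 3 (l = √9 = 3)
(2 - 4)²*(-46) + l = (2 - 4)²*(-46) + 3 = (-2)²*(-46) + 3 = 4*(-46) + 3 = -184 + 3 = -181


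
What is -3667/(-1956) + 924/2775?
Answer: 3994423/1809300 ≈ 2.2077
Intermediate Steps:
-3667/(-1956) + 924/2775 = -3667*(-1/1956) + 924*(1/2775) = 3667/1956 + 308/925 = 3994423/1809300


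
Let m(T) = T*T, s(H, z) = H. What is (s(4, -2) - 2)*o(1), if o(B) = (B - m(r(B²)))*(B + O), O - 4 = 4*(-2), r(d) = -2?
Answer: 18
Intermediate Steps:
m(T) = T²
O = -4 (O = 4 + 4*(-2) = 4 - 8 = -4)
o(B) = (-4 + B)² (o(B) = (B - 1*(-2)²)*(B - 4) = (B - 1*4)*(-4 + B) = (B - 4)*(-4 + B) = (-4 + B)*(-4 + B) = (-4 + B)²)
(s(4, -2) - 2)*o(1) = (4 - 2)*(16 + 1² - 8*1) = 2*(16 + 1 - 8) = 2*9 = 18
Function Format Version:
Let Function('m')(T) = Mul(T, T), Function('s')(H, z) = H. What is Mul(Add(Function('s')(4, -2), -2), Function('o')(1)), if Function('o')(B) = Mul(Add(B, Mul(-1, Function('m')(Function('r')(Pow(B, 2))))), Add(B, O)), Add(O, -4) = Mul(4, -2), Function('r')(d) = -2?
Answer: 18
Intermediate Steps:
Function('m')(T) = Pow(T, 2)
O = -4 (O = Add(4, Mul(4, -2)) = Add(4, -8) = -4)
Function('o')(B) = Pow(Add(-4, B), 2) (Function('o')(B) = Mul(Add(B, Mul(-1, Pow(-2, 2))), Add(B, -4)) = Mul(Add(B, Mul(-1, 4)), Add(-4, B)) = Mul(Add(B, -4), Add(-4, B)) = Mul(Add(-4, B), Add(-4, B)) = Pow(Add(-4, B), 2))
Mul(Add(Function('s')(4, -2), -2), Function('o')(1)) = Mul(Add(4, -2), Add(16, Pow(1, 2), Mul(-8, 1))) = Mul(2, Add(16, 1, -8)) = Mul(2, 9) = 18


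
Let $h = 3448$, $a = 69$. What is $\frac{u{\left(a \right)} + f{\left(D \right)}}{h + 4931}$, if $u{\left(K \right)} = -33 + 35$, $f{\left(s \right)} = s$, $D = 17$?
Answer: $\frac{1}{441} \approx 0.0022676$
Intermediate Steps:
$u{\left(K \right)} = 2$
$\frac{u{\left(a \right)} + f{\left(D \right)}}{h + 4931} = \frac{2 + 17}{3448 + 4931} = \frac{19}{8379} = 19 \cdot \frac{1}{8379} = \frac{1}{441}$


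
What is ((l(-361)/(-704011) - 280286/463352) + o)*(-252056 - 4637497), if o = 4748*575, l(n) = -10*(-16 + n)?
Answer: -2177249036854950097726371/163102452436 ≈ -1.3349e+13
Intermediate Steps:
l(n) = 160 - 10*n
o = 2730100
((l(-361)/(-704011) - 280286/463352) + o)*(-252056 - 4637497) = (((160 - 10*(-361))/(-704011) - 280286/463352) + 2730100)*(-252056 - 4637497) = (((160 + 3610)*(-1/704011) - 280286*1/463352) + 2730100)*(-4889553) = ((3770*(-1/704011) - 140143/231676) + 2730100)*(-4889553) = ((-3770/704011 - 140143/231676) + 2730100)*(-4889553) = (-99535632093/163102452436 + 2730100)*(-4889553) = (445285905859891507/163102452436)*(-4889553) = -2177249036854950097726371/163102452436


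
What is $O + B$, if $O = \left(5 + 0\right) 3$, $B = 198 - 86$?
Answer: $127$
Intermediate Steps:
$B = 112$
$O = 15$ ($O = 5 \cdot 3 = 15$)
$O + B = 15 + 112 = 127$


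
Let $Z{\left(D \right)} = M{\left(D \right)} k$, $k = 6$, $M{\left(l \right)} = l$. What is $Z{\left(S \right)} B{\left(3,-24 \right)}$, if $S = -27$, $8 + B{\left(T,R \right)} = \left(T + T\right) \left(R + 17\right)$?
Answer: $8100$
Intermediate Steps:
$B{\left(T,R \right)} = -8 + 2 T \left(17 + R\right)$ ($B{\left(T,R \right)} = -8 + \left(T + T\right) \left(R + 17\right) = -8 + 2 T \left(17 + R\right)$)
$Z{\left(D \right)} = 6 D$ ($Z{\left(D \right)} = D 6 = 6 D$)
$Z{\left(S \right)} B{\left(3,-24 \right)} = 6 \left(-27\right) \left(-8 + 34 \cdot 3 + 2 \left(-24\right) 3\right) = - 162 \left(-8 + 102 - 144\right) = \left(-162\right) \left(-50\right) = 8100$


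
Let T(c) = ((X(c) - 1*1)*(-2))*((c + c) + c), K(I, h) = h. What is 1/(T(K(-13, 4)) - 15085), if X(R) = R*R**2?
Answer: -1/16597 ≈ -6.0252e-5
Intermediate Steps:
X(R) = R**3
T(c) = 3*c*(2 - 2*c**3) (T(c) = ((c**3 - 1*1)*(-2))*((c + c) + c) = ((c**3 - 1)*(-2))*(2*c + c) = ((-1 + c**3)*(-2))*(3*c) = (2 - 2*c**3)*(3*c) = 3*c*(2 - 2*c**3))
1/(T(K(-13, 4)) - 15085) = 1/(6*4*(1 - 1*4**3) - 15085) = 1/(6*4*(1 - 1*64) - 15085) = 1/(6*4*(1 - 64) - 15085) = 1/(6*4*(-63) - 15085) = 1/(-1512 - 15085) = 1/(-16597) = -1/16597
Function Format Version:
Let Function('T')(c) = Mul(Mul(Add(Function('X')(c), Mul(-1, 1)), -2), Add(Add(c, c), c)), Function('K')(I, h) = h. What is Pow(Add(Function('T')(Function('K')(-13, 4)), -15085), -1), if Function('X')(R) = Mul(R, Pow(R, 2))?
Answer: Rational(-1, 16597) ≈ -6.0252e-5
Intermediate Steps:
Function('X')(R) = Pow(R, 3)
Function('T')(c) = Mul(3, c, Add(2, Mul(-2, Pow(c, 3)))) (Function('T')(c) = Mul(Mul(Add(Pow(c, 3), Mul(-1, 1)), -2), Add(Add(c, c), c)) = Mul(Mul(Add(Pow(c, 3), -1), -2), Add(Mul(2, c), c)) = Mul(Mul(Add(-1, Pow(c, 3)), -2), Mul(3, c)) = Mul(Add(2, Mul(-2, Pow(c, 3))), Mul(3, c)) = Mul(3, c, Add(2, Mul(-2, Pow(c, 3)))))
Pow(Add(Function('T')(Function('K')(-13, 4)), -15085), -1) = Pow(Add(Mul(6, 4, Add(1, Mul(-1, Pow(4, 3)))), -15085), -1) = Pow(Add(Mul(6, 4, Add(1, Mul(-1, 64))), -15085), -1) = Pow(Add(Mul(6, 4, Add(1, -64)), -15085), -1) = Pow(Add(Mul(6, 4, -63), -15085), -1) = Pow(Add(-1512, -15085), -1) = Pow(-16597, -1) = Rational(-1, 16597)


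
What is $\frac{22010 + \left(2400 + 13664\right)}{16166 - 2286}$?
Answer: $\frac{19037}{6940} \approx 2.7431$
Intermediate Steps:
$\frac{22010 + \left(2400 + 13664\right)}{16166 - 2286} = \frac{22010 + 16064}{13880} = 38074 \cdot \frac{1}{13880} = \frac{19037}{6940}$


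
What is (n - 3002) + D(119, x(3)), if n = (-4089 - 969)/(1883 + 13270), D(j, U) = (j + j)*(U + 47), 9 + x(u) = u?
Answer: 34122870/5051 ≈ 6755.7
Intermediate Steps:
x(u) = -9 + u
D(j, U) = 2*j*(47 + U) (D(j, U) = (2*j)*(47 + U) = 2*j*(47 + U))
n = -1686/5051 (n = -5058/15153 = -5058*1/15153 = -1686/5051 ≈ -0.33380)
(n - 3002) + D(119, x(3)) = (-1686/5051 - 3002) + 2*119*(47 + (-9 + 3)) = -15164788/5051 + 2*119*(47 - 6) = -15164788/5051 + 2*119*41 = -15164788/5051 + 9758 = 34122870/5051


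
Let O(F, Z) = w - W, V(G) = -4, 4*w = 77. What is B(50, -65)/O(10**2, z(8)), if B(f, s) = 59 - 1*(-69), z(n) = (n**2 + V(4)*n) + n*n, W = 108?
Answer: -512/355 ≈ -1.4423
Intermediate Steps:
w = 77/4 (w = (1/4)*77 = 77/4 ≈ 19.250)
z(n) = -4*n + 2*n**2 (z(n) = (n**2 - 4*n) + n*n = (n**2 - 4*n) + n**2 = -4*n + 2*n**2)
O(F, Z) = -355/4 (O(F, Z) = 77/4 - 1*108 = 77/4 - 108 = -355/4)
B(f, s) = 128 (B(f, s) = 59 + 69 = 128)
B(50, -65)/O(10**2, z(8)) = 128/(-355/4) = 128*(-4/355) = -512/355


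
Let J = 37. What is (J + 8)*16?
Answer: 720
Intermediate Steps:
(J + 8)*16 = (37 + 8)*16 = 45*16 = 720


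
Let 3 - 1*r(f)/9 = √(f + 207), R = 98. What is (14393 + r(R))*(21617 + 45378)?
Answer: 966067900 - 602955*√305 ≈ 9.5554e+8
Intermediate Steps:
r(f) = 27 - 9*√(207 + f) (r(f) = 27 - 9*√(f + 207) = 27 - 9*√(207 + f))
(14393 + r(R))*(21617 + 45378) = (14393 + (27 - 9*√(207 + 98)))*(21617 + 45378) = (14393 + (27 - 9*√305))*66995 = (14420 - 9*√305)*66995 = 966067900 - 602955*√305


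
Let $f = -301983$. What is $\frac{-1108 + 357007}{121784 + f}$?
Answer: $- \frac{355899}{180199} \approx -1.975$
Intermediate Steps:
$\frac{-1108 + 357007}{121784 + f} = \frac{-1108 + 357007}{121784 - 301983} = \frac{355899}{-180199} = 355899 \left(- \frac{1}{180199}\right) = - \frac{355899}{180199}$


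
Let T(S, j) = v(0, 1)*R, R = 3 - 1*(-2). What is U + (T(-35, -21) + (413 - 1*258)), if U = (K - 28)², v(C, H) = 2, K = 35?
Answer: 214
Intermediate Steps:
R = 5 (R = 3 + 2 = 5)
T(S, j) = 10 (T(S, j) = 2*5 = 10)
U = 49 (U = (35 - 28)² = 7² = 49)
U + (T(-35, -21) + (413 - 1*258)) = 49 + (10 + (413 - 1*258)) = 49 + (10 + (413 - 258)) = 49 + (10 + 155) = 49 + 165 = 214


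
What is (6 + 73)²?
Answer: 6241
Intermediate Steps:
(6 + 73)² = 79² = 6241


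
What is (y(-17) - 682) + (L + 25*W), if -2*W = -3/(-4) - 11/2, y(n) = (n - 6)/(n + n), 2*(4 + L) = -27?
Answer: -86965/136 ≈ -639.45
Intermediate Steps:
L = -35/2 (L = -4 + (½)*(-27) = -4 - 27/2 = -35/2 ≈ -17.500)
y(n) = (-6 + n)/(2*n) (y(n) = (-6 + n)/((2*n)) = (-6 + n)*(1/(2*n)) = (-6 + n)/(2*n))
W = 19/8 (W = -(-3/(-4) - 11/2)/2 = -(-3*(-¼) - 11*½)/2 = -(¾ - 11/2)/2 = -½*(-19/4) = 19/8 ≈ 2.3750)
(y(-17) - 682) + (L + 25*W) = ((½)*(-6 - 17)/(-17) - 682) + (-35/2 + 25*(19/8)) = ((½)*(-1/17)*(-23) - 682) + (-35/2 + 475/8) = (23/34 - 682) + 335/8 = -23165/34 + 335/8 = -86965/136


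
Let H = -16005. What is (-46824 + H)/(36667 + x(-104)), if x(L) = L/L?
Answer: -62829/36668 ≈ -1.7135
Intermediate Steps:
x(L) = 1
(-46824 + H)/(36667 + x(-104)) = (-46824 - 16005)/(36667 + 1) = -62829/36668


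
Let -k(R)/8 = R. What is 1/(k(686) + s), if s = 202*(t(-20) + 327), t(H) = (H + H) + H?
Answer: 1/48446 ≈ 2.0642e-5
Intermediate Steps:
k(R) = -8*R
t(H) = 3*H (t(H) = 2*H + H = 3*H)
s = 53934 (s = 202*(3*(-20) + 327) = 202*(-60 + 327) = 202*267 = 53934)
1/(k(686) + s) = 1/(-8*686 + 53934) = 1/(-5488 + 53934) = 1/48446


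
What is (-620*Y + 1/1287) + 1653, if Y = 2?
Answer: 531532/1287 ≈ 413.00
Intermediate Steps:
(-620*Y + 1/1287) + 1653 = (-620*2 + 1/1287) + 1653 = (-1240 + 1/1287) + 1653 = -1595879/1287 + 1653 = 531532/1287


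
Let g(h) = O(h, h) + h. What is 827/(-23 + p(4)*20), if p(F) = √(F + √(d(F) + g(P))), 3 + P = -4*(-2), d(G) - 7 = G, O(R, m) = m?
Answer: -827/(23 - 20*√(4 + √21)) ≈ 23.236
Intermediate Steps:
d(G) = 7 + G
P = 5 (P = -3 - 4*(-2) = -3 + 8 = 5)
g(h) = 2*h (g(h) = h + h = 2*h)
p(F) = √(F + √(17 + F)) (p(F) = √(F + √((7 + F) + 2*5)) = √(F + √((7 + F) + 10)) = √(F + √(17 + F)))
827/(-23 + p(4)*20) = 827/(-23 + √(4 + √(17 + 4))*20) = 827/(-23 + √(4 + √21)*20) = 827/(-23 + 20*√(4 + √21))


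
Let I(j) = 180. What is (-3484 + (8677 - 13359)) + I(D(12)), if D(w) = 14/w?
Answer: -7986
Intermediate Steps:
(-3484 + (8677 - 13359)) + I(D(12)) = (-3484 + (8677 - 13359)) + 180 = (-3484 - 4682) + 180 = -8166 + 180 = -7986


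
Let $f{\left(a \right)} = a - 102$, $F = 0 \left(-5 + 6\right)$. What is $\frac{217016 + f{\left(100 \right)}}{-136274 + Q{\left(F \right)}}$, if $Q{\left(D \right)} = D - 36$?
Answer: $- \frac{108507}{68155} \approx -1.5921$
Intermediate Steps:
$F = 0$ ($F = 0 \cdot 1 = 0$)
$f{\left(a \right)} = -102 + a$
$Q{\left(D \right)} = -36 + D$ ($Q{\left(D \right)} = D - 36 = -36 + D$)
$\frac{217016 + f{\left(100 \right)}}{-136274 + Q{\left(F \right)}} = \frac{217016 + \left(-102 + 100\right)}{-136274 + \left(-36 + 0\right)} = \frac{217016 - 2}{-136274 - 36} = \frac{217014}{-136310} = 217014 \left(- \frac{1}{136310}\right) = - \frac{108507}{68155}$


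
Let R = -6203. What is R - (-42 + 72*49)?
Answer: -9689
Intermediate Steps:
R - (-42 + 72*49) = -6203 - (-42 + 72*49) = -6203 - (-42 + 3528) = -6203 - 1*3486 = -6203 - 3486 = -9689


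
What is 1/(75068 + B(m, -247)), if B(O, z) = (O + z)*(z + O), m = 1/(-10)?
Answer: 100/13612641 ≈ 7.3461e-6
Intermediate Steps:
m = -1/10 ≈ -0.10000
B(O, z) = (O + z)**2 (B(O, z) = (O + z)*(O + z) = (O + z)**2)
1/(75068 + B(m, -247)) = 1/(75068 + (-1/10 - 247)**2) = 1/(75068 + (-2471/10)**2) = 1/(75068 + 6105841/100) = 1/(13612641/100) = 100/13612641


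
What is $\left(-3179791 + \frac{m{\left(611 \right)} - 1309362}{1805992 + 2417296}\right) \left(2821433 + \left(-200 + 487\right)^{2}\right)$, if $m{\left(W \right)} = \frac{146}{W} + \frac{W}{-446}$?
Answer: $- \frac{5313276168797217664603725}{575435659864} \approx -9.2335 \cdot 10^{12}$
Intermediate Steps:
$m{\left(W \right)} = \frac{146}{W} - \frac{W}{446}$ ($m{\left(W \right)} = \frac{146}{W} + W \left(- \frac{1}{446}\right) = \frac{146}{W} - \frac{W}{446}$)
$\left(-3179791 + \frac{m{\left(611 \right)} - 1309362}{1805992 + 2417296}\right) \left(2821433 + \left(-200 + 487\right)^{2}\right) = \left(-3179791 + \frac{\left(\frac{146}{611} - \frac{611}{446}\right) - 1309362}{1805992 + 2417296}\right) \left(2821433 + \left(-200 + 487\right)^{2}\right) = \left(-3179791 + \frac{\left(146 \cdot \frac{1}{611} - \frac{611}{446}\right) - 1309362}{4223288}\right) \left(2821433 + 287^{2}\right) = \left(-3179791 + \left(\left(\frac{146}{611} - \frac{611}{446}\right) - 1309362\right) \frac{1}{4223288}\right) \left(2821433 + 82369\right) = \left(-3179791 + \left(- \frac{308205}{272506} - 1309362\right) \frac{1}{4223288}\right) 2903802 = \left(-3179791 - \frac{356809309377}{1150871319728}\right) 2903802 = \left(- \frac{3659530621438526225}{1150871319728}\right) 2903802 = - \frac{5313276168797217664603725}{575435659864}$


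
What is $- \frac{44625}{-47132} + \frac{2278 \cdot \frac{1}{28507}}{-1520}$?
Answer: $\frac{241690305413}{255282465560} \approx 0.94676$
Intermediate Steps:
$- \frac{44625}{-47132} + \frac{2278 \cdot \frac{1}{28507}}{-1520} = \left(-44625\right) \left(- \frac{1}{47132}\right) + 2278 \cdot \frac{1}{28507} \left(- \frac{1}{1520}\right) = \frac{44625}{47132} + \frac{2278}{28507} \left(- \frac{1}{1520}\right) = \frac{44625}{47132} - \frac{1139}{21665320} = \frac{241690305413}{255282465560}$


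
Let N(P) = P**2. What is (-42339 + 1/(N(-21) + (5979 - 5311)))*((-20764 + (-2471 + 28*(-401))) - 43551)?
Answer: 3663065455300/1109 ≈ 3.3030e+9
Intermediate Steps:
(-42339 + 1/(N(-21) + (5979 - 5311)))*((-20764 + (-2471 + 28*(-401))) - 43551) = (-42339 + 1/((-21)**2 + (5979 - 5311)))*((-20764 + (-2471 + 28*(-401))) - 43551) = (-42339 + 1/(441 + 668))*((-20764 + (-2471 - 11228)) - 43551) = (-42339 + 1/1109)*((-20764 - 13699) - 43551) = (-42339 + 1/1109)*(-34463 - 43551) = -46953950/1109*(-78014) = 3663065455300/1109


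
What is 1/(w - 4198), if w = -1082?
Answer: -1/5280 ≈ -0.00018939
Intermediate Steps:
1/(w - 4198) = 1/(-1082 - 4198) = 1/(-5280) = -1/5280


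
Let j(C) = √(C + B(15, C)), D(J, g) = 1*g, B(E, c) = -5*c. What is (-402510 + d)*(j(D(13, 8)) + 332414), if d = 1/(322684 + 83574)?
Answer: -27178651899982853/203129 - 327045815158*I*√2/203129 ≈ -1.338e+11 - 2.2769e+6*I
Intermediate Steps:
D(J, g) = g
j(C) = 2*√(-C) (j(C) = √(C - 5*C) = √(-4*C) = 2*√(-C))
d = 1/406258 ≈ 2.4615e-6
(-402510 + d)*(j(D(13, 8)) + 332414) = (-402510 + 1/406258)*(2*√(-1*8) + 332414) = -163522907579*(2*√(-8) + 332414)/406258 = -163522907579*(2*(2*I*√2) + 332414)/406258 = -163522907579*(4*I*√2 + 332414)/406258 = -163522907579*(332414 + 4*I*√2)/406258 = -27178651899982853/203129 - 327045815158*I*√2/203129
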